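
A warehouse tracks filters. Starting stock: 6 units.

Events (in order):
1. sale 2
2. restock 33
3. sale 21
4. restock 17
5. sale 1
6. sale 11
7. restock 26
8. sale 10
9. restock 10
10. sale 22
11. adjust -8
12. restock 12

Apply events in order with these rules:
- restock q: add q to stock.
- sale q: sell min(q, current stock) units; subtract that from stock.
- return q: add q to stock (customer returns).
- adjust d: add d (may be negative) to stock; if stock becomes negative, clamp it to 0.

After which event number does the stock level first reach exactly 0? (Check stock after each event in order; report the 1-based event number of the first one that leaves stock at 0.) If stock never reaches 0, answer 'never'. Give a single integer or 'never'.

Processing events:
Start: stock = 6
  Event 1 (sale 2): sell min(2,6)=2. stock: 6 - 2 = 4. total_sold = 2
  Event 2 (restock 33): 4 + 33 = 37
  Event 3 (sale 21): sell min(21,37)=21. stock: 37 - 21 = 16. total_sold = 23
  Event 4 (restock 17): 16 + 17 = 33
  Event 5 (sale 1): sell min(1,33)=1. stock: 33 - 1 = 32. total_sold = 24
  Event 6 (sale 11): sell min(11,32)=11. stock: 32 - 11 = 21. total_sold = 35
  Event 7 (restock 26): 21 + 26 = 47
  Event 8 (sale 10): sell min(10,47)=10. stock: 47 - 10 = 37. total_sold = 45
  Event 9 (restock 10): 37 + 10 = 47
  Event 10 (sale 22): sell min(22,47)=22. stock: 47 - 22 = 25. total_sold = 67
  Event 11 (adjust -8): 25 + -8 = 17
  Event 12 (restock 12): 17 + 12 = 29
Final: stock = 29, total_sold = 67

Stock never reaches 0.

Answer: never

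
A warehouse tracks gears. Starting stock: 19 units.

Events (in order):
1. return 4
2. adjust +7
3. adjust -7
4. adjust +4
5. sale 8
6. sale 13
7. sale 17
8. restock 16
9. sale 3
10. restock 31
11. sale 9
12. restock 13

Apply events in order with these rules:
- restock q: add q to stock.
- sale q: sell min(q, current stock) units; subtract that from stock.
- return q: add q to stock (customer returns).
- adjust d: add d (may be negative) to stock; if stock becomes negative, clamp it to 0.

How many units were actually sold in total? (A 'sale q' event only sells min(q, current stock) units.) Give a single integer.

Processing events:
Start: stock = 19
  Event 1 (return 4): 19 + 4 = 23
  Event 2 (adjust +7): 23 + 7 = 30
  Event 3 (adjust -7): 30 + -7 = 23
  Event 4 (adjust +4): 23 + 4 = 27
  Event 5 (sale 8): sell min(8,27)=8. stock: 27 - 8 = 19. total_sold = 8
  Event 6 (sale 13): sell min(13,19)=13. stock: 19 - 13 = 6. total_sold = 21
  Event 7 (sale 17): sell min(17,6)=6. stock: 6 - 6 = 0. total_sold = 27
  Event 8 (restock 16): 0 + 16 = 16
  Event 9 (sale 3): sell min(3,16)=3. stock: 16 - 3 = 13. total_sold = 30
  Event 10 (restock 31): 13 + 31 = 44
  Event 11 (sale 9): sell min(9,44)=9. stock: 44 - 9 = 35. total_sold = 39
  Event 12 (restock 13): 35 + 13 = 48
Final: stock = 48, total_sold = 39

Answer: 39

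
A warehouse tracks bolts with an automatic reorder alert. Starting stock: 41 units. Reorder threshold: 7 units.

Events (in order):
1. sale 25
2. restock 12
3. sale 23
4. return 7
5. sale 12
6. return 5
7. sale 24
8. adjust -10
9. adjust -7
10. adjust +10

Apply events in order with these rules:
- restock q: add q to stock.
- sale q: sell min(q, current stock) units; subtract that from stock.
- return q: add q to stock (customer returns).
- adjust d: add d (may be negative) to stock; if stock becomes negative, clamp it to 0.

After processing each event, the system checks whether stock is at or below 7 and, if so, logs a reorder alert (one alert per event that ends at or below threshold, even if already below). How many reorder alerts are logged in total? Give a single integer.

Answer: 6

Derivation:
Processing events:
Start: stock = 41
  Event 1 (sale 25): sell min(25,41)=25. stock: 41 - 25 = 16. total_sold = 25
  Event 2 (restock 12): 16 + 12 = 28
  Event 3 (sale 23): sell min(23,28)=23. stock: 28 - 23 = 5. total_sold = 48
  Event 4 (return 7): 5 + 7 = 12
  Event 5 (sale 12): sell min(12,12)=12. stock: 12 - 12 = 0. total_sold = 60
  Event 6 (return 5): 0 + 5 = 5
  Event 7 (sale 24): sell min(24,5)=5. stock: 5 - 5 = 0. total_sold = 65
  Event 8 (adjust -10): 0 + -10 = 0 (clamped to 0)
  Event 9 (adjust -7): 0 + -7 = 0 (clamped to 0)
  Event 10 (adjust +10): 0 + 10 = 10
Final: stock = 10, total_sold = 65

Checking against threshold 7:
  After event 1: stock=16 > 7
  After event 2: stock=28 > 7
  After event 3: stock=5 <= 7 -> ALERT
  After event 4: stock=12 > 7
  After event 5: stock=0 <= 7 -> ALERT
  After event 6: stock=5 <= 7 -> ALERT
  After event 7: stock=0 <= 7 -> ALERT
  After event 8: stock=0 <= 7 -> ALERT
  After event 9: stock=0 <= 7 -> ALERT
  After event 10: stock=10 > 7
Alert events: [3, 5, 6, 7, 8, 9]. Count = 6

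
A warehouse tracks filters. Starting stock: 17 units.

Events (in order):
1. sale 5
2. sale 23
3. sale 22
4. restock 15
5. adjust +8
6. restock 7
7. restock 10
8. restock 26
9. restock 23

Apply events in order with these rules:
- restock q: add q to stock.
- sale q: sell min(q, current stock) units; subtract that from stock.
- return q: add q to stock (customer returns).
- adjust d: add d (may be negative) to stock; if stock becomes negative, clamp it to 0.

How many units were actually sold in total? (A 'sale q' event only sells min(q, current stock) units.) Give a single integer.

Processing events:
Start: stock = 17
  Event 1 (sale 5): sell min(5,17)=5. stock: 17 - 5 = 12. total_sold = 5
  Event 2 (sale 23): sell min(23,12)=12. stock: 12 - 12 = 0. total_sold = 17
  Event 3 (sale 22): sell min(22,0)=0. stock: 0 - 0 = 0. total_sold = 17
  Event 4 (restock 15): 0 + 15 = 15
  Event 5 (adjust +8): 15 + 8 = 23
  Event 6 (restock 7): 23 + 7 = 30
  Event 7 (restock 10): 30 + 10 = 40
  Event 8 (restock 26): 40 + 26 = 66
  Event 9 (restock 23): 66 + 23 = 89
Final: stock = 89, total_sold = 17

Answer: 17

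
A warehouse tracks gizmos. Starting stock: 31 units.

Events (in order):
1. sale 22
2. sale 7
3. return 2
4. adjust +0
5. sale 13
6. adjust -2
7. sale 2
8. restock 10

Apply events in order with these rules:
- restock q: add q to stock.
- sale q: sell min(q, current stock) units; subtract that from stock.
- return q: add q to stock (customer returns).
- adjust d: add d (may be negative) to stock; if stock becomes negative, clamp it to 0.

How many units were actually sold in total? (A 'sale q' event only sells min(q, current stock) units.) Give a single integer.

Answer: 33

Derivation:
Processing events:
Start: stock = 31
  Event 1 (sale 22): sell min(22,31)=22. stock: 31 - 22 = 9. total_sold = 22
  Event 2 (sale 7): sell min(7,9)=7. stock: 9 - 7 = 2. total_sold = 29
  Event 3 (return 2): 2 + 2 = 4
  Event 4 (adjust +0): 4 + 0 = 4
  Event 5 (sale 13): sell min(13,4)=4. stock: 4 - 4 = 0. total_sold = 33
  Event 6 (adjust -2): 0 + -2 = 0 (clamped to 0)
  Event 7 (sale 2): sell min(2,0)=0. stock: 0 - 0 = 0. total_sold = 33
  Event 8 (restock 10): 0 + 10 = 10
Final: stock = 10, total_sold = 33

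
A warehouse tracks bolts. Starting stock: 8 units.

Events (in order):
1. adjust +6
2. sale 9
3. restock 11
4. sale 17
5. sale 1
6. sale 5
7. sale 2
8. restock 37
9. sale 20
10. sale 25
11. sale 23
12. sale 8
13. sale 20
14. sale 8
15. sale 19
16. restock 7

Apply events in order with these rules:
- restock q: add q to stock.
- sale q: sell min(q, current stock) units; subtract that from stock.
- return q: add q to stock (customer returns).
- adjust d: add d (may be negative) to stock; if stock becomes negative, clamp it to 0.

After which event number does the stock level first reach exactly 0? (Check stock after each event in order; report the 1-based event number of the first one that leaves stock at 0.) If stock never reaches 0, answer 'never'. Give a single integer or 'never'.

Processing events:
Start: stock = 8
  Event 1 (adjust +6): 8 + 6 = 14
  Event 2 (sale 9): sell min(9,14)=9. stock: 14 - 9 = 5. total_sold = 9
  Event 3 (restock 11): 5 + 11 = 16
  Event 4 (sale 17): sell min(17,16)=16. stock: 16 - 16 = 0. total_sold = 25
  Event 5 (sale 1): sell min(1,0)=0. stock: 0 - 0 = 0. total_sold = 25
  Event 6 (sale 5): sell min(5,0)=0. stock: 0 - 0 = 0. total_sold = 25
  Event 7 (sale 2): sell min(2,0)=0. stock: 0 - 0 = 0. total_sold = 25
  Event 8 (restock 37): 0 + 37 = 37
  Event 9 (sale 20): sell min(20,37)=20. stock: 37 - 20 = 17. total_sold = 45
  Event 10 (sale 25): sell min(25,17)=17. stock: 17 - 17 = 0. total_sold = 62
  Event 11 (sale 23): sell min(23,0)=0. stock: 0 - 0 = 0. total_sold = 62
  Event 12 (sale 8): sell min(8,0)=0. stock: 0 - 0 = 0. total_sold = 62
  Event 13 (sale 20): sell min(20,0)=0. stock: 0 - 0 = 0. total_sold = 62
  Event 14 (sale 8): sell min(8,0)=0. stock: 0 - 0 = 0. total_sold = 62
  Event 15 (sale 19): sell min(19,0)=0. stock: 0 - 0 = 0. total_sold = 62
  Event 16 (restock 7): 0 + 7 = 7
Final: stock = 7, total_sold = 62

First zero at event 4.

Answer: 4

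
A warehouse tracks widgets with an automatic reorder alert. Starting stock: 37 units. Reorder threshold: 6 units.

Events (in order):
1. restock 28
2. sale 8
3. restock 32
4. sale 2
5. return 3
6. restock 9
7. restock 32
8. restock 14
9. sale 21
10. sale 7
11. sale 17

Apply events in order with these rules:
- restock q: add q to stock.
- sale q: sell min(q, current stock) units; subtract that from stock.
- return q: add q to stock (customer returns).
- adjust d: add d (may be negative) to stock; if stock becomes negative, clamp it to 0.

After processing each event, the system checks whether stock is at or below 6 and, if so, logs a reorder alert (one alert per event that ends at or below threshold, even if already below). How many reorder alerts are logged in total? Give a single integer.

Answer: 0

Derivation:
Processing events:
Start: stock = 37
  Event 1 (restock 28): 37 + 28 = 65
  Event 2 (sale 8): sell min(8,65)=8. stock: 65 - 8 = 57. total_sold = 8
  Event 3 (restock 32): 57 + 32 = 89
  Event 4 (sale 2): sell min(2,89)=2. stock: 89 - 2 = 87. total_sold = 10
  Event 5 (return 3): 87 + 3 = 90
  Event 6 (restock 9): 90 + 9 = 99
  Event 7 (restock 32): 99 + 32 = 131
  Event 8 (restock 14): 131 + 14 = 145
  Event 9 (sale 21): sell min(21,145)=21. stock: 145 - 21 = 124. total_sold = 31
  Event 10 (sale 7): sell min(7,124)=7. stock: 124 - 7 = 117. total_sold = 38
  Event 11 (sale 17): sell min(17,117)=17. stock: 117 - 17 = 100. total_sold = 55
Final: stock = 100, total_sold = 55

Checking against threshold 6:
  After event 1: stock=65 > 6
  After event 2: stock=57 > 6
  After event 3: stock=89 > 6
  After event 4: stock=87 > 6
  After event 5: stock=90 > 6
  After event 6: stock=99 > 6
  After event 7: stock=131 > 6
  After event 8: stock=145 > 6
  After event 9: stock=124 > 6
  After event 10: stock=117 > 6
  After event 11: stock=100 > 6
Alert events: []. Count = 0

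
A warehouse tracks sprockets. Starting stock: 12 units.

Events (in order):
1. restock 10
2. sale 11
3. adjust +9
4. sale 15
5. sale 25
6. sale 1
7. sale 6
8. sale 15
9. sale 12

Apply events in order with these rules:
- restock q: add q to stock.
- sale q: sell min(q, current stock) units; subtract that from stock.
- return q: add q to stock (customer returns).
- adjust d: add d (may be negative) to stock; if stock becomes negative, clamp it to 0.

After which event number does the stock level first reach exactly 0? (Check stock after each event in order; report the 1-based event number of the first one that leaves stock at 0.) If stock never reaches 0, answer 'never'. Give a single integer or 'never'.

Processing events:
Start: stock = 12
  Event 1 (restock 10): 12 + 10 = 22
  Event 2 (sale 11): sell min(11,22)=11. stock: 22 - 11 = 11. total_sold = 11
  Event 3 (adjust +9): 11 + 9 = 20
  Event 4 (sale 15): sell min(15,20)=15. stock: 20 - 15 = 5. total_sold = 26
  Event 5 (sale 25): sell min(25,5)=5. stock: 5 - 5 = 0. total_sold = 31
  Event 6 (sale 1): sell min(1,0)=0. stock: 0 - 0 = 0. total_sold = 31
  Event 7 (sale 6): sell min(6,0)=0. stock: 0 - 0 = 0. total_sold = 31
  Event 8 (sale 15): sell min(15,0)=0. stock: 0 - 0 = 0. total_sold = 31
  Event 9 (sale 12): sell min(12,0)=0. stock: 0 - 0 = 0. total_sold = 31
Final: stock = 0, total_sold = 31

First zero at event 5.

Answer: 5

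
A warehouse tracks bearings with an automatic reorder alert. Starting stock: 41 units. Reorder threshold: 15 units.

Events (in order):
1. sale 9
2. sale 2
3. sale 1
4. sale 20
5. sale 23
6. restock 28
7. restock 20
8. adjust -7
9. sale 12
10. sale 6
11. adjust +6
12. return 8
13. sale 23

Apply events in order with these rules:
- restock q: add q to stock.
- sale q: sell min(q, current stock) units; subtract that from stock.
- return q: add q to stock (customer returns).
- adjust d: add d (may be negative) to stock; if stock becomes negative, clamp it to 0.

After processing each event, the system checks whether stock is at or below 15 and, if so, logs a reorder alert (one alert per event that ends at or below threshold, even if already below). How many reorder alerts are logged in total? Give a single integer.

Processing events:
Start: stock = 41
  Event 1 (sale 9): sell min(9,41)=9. stock: 41 - 9 = 32. total_sold = 9
  Event 2 (sale 2): sell min(2,32)=2. stock: 32 - 2 = 30. total_sold = 11
  Event 3 (sale 1): sell min(1,30)=1. stock: 30 - 1 = 29. total_sold = 12
  Event 4 (sale 20): sell min(20,29)=20. stock: 29 - 20 = 9. total_sold = 32
  Event 5 (sale 23): sell min(23,9)=9. stock: 9 - 9 = 0. total_sold = 41
  Event 6 (restock 28): 0 + 28 = 28
  Event 7 (restock 20): 28 + 20 = 48
  Event 8 (adjust -7): 48 + -7 = 41
  Event 9 (sale 12): sell min(12,41)=12. stock: 41 - 12 = 29. total_sold = 53
  Event 10 (sale 6): sell min(6,29)=6. stock: 29 - 6 = 23. total_sold = 59
  Event 11 (adjust +6): 23 + 6 = 29
  Event 12 (return 8): 29 + 8 = 37
  Event 13 (sale 23): sell min(23,37)=23. stock: 37 - 23 = 14. total_sold = 82
Final: stock = 14, total_sold = 82

Checking against threshold 15:
  After event 1: stock=32 > 15
  After event 2: stock=30 > 15
  After event 3: stock=29 > 15
  After event 4: stock=9 <= 15 -> ALERT
  After event 5: stock=0 <= 15 -> ALERT
  After event 6: stock=28 > 15
  After event 7: stock=48 > 15
  After event 8: stock=41 > 15
  After event 9: stock=29 > 15
  After event 10: stock=23 > 15
  After event 11: stock=29 > 15
  After event 12: stock=37 > 15
  After event 13: stock=14 <= 15 -> ALERT
Alert events: [4, 5, 13]. Count = 3

Answer: 3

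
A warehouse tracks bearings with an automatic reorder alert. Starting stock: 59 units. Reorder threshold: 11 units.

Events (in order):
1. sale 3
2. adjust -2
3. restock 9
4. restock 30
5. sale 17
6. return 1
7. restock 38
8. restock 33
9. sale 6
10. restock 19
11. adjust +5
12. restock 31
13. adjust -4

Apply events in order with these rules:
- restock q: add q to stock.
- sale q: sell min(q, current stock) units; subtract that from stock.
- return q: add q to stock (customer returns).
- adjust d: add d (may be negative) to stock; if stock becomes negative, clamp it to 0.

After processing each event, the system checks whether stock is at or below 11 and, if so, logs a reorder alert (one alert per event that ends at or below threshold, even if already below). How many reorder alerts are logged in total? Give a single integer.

Answer: 0

Derivation:
Processing events:
Start: stock = 59
  Event 1 (sale 3): sell min(3,59)=3. stock: 59 - 3 = 56. total_sold = 3
  Event 2 (adjust -2): 56 + -2 = 54
  Event 3 (restock 9): 54 + 9 = 63
  Event 4 (restock 30): 63 + 30 = 93
  Event 5 (sale 17): sell min(17,93)=17. stock: 93 - 17 = 76. total_sold = 20
  Event 6 (return 1): 76 + 1 = 77
  Event 7 (restock 38): 77 + 38 = 115
  Event 8 (restock 33): 115 + 33 = 148
  Event 9 (sale 6): sell min(6,148)=6. stock: 148 - 6 = 142. total_sold = 26
  Event 10 (restock 19): 142 + 19 = 161
  Event 11 (adjust +5): 161 + 5 = 166
  Event 12 (restock 31): 166 + 31 = 197
  Event 13 (adjust -4): 197 + -4 = 193
Final: stock = 193, total_sold = 26

Checking against threshold 11:
  After event 1: stock=56 > 11
  After event 2: stock=54 > 11
  After event 3: stock=63 > 11
  After event 4: stock=93 > 11
  After event 5: stock=76 > 11
  After event 6: stock=77 > 11
  After event 7: stock=115 > 11
  After event 8: stock=148 > 11
  After event 9: stock=142 > 11
  After event 10: stock=161 > 11
  After event 11: stock=166 > 11
  After event 12: stock=197 > 11
  After event 13: stock=193 > 11
Alert events: []. Count = 0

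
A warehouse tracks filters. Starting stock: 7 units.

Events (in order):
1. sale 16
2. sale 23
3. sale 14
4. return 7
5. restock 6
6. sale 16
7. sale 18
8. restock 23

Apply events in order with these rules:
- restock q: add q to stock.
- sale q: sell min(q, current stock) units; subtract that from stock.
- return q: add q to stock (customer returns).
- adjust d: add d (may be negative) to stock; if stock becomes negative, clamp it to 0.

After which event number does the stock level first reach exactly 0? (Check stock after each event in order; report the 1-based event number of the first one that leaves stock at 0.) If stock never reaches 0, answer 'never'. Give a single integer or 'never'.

Answer: 1

Derivation:
Processing events:
Start: stock = 7
  Event 1 (sale 16): sell min(16,7)=7. stock: 7 - 7 = 0. total_sold = 7
  Event 2 (sale 23): sell min(23,0)=0. stock: 0 - 0 = 0. total_sold = 7
  Event 3 (sale 14): sell min(14,0)=0. stock: 0 - 0 = 0. total_sold = 7
  Event 4 (return 7): 0 + 7 = 7
  Event 5 (restock 6): 7 + 6 = 13
  Event 6 (sale 16): sell min(16,13)=13. stock: 13 - 13 = 0. total_sold = 20
  Event 7 (sale 18): sell min(18,0)=0. stock: 0 - 0 = 0. total_sold = 20
  Event 8 (restock 23): 0 + 23 = 23
Final: stock = 23, total_sold = 20

First zero at event 1.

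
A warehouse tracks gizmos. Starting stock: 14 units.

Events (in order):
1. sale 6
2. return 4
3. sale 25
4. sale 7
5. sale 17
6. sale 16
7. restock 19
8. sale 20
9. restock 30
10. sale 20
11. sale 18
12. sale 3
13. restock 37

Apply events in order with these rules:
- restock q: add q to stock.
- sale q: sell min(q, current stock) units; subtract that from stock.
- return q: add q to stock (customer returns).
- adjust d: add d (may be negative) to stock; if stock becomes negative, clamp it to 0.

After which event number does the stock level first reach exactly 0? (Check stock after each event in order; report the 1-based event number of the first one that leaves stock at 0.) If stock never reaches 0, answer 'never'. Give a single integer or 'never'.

Processing events:
Start: stock = 14
  Event 1 (sale 6): sell min(6,14)=6. stock: 14 - 6 = 8. total_sold = 6
  Event 2 (return 4): 8 + 4 = 12
  Event 3 (sale 25): sell min(25,12)=12. stock: 12 - 12 = 0. total_sold = 18
  Event 4 (sale 7): sell min(7,0)=0. stock: 0 - 0 = 0. total_sold = 18
  Event 5 (sale 17): sell min(17,0)=0. stock: 0 - 0 = 0. total_sold = 18
  Event 6 (sale 16): sell min(16,0)=0. stock: 0 - 0 = 0. total_sold = 18
  Event 7 (restock 19): 0 + 19 = 19
  Event 8 (sale 20): sell min(20,19)=19. stock: 19 - 19 = 0. total_sold = 37
  Event 9 (restock 30): 0 + 30 = 30
  Event 10 (sale 20): sell min(20,30)=20. stock: 30 - 20 = 10. total_sold = 57
  Event 11 (sale 18): sell min(18,10)=10. stock: 10 - 10 = 0. total_sold = 67
  Event 12 (sale 3): sell min(3,0)=0. stock: 0 - 0 = 0. total_sold = 67
  Event 13 (restock 37): 0 + 37 = 37
Final: stock = 37, total_sold = 67

First zero at event 3.

Answer: 3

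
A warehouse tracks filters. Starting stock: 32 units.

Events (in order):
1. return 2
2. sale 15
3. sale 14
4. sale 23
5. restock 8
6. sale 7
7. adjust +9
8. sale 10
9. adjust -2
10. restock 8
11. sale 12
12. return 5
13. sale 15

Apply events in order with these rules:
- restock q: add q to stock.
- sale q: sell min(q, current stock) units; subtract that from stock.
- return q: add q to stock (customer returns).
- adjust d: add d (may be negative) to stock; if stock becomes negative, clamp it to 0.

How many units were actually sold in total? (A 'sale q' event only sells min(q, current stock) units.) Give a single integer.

Processing events:
Start: stock = 32
  Event 1 (return 2): 32 + 2 = 34
  Event 2 (sale 15): sell min(15,34)=15. stock: 34 - 15 = 19. total_sold = 15
  Event 3 (sale 14): sell min(14,19)=14. stock: 19 - 14 = 5. total_sold = 29
  Event 4 (sale 23): sell min(23,5)=5. stock: 5 - 5 = 0. total_sold = 34
  Event 5 (restock 8): 0 + 8 = 8
  Event 6 (sale 7): sell min(7,8)=7. stock: 8 - 7 = 1. total_sold = 41
  Event 7 (adjust +9): 1 + 9 = 10
  Event 8 (sale 10): sell min(10,10)=10. stock: 10 - 10 = 0. total_sold = 51
  Event 9 (adjust -2): 0 + -2 = 0 (clamped to 0)
  Event 10 (restock 8): 0 + 8 = 8
  Event 11 (sale 12): sell min(12,8)=8. stock: 8 - 8 = 0. total_sold = 59
  Event 12 (return 5): 0 + 5 = 5
  Event 13 (sale 15): sell min(15,5)=5. stock: 5 - 5 = 0. total_sold = 64
Final: stock = 0, total_sold = 64

Answer: 64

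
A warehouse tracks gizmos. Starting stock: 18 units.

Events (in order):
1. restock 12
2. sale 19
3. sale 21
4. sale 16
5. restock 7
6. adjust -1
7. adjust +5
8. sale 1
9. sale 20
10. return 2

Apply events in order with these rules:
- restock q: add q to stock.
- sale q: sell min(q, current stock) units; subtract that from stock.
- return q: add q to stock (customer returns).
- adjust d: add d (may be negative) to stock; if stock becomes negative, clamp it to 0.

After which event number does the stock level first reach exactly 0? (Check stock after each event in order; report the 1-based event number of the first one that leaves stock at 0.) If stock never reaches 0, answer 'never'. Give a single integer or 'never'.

Answer: 3

Derivation:
Processing events:
Start: stock = 18
  Event 1 (restock 12): 18 + 12 = 30
  Event 2 (sale 19): sell min(19,30)=19. stock: 30 - 19 = 11. total_sold = 19
  Event 3 (sale 21): sell min(21,11)=11. stock: 11 - 11 = 0. total_sold = 30
  Event 4 (sale 16): sell min(16,0)=0. stock: 0 - 0 = 0. total_sold = 30
  Event 5 (restock 7): 0 + 7 = 7
  Event 6 (adjust -1): 7 + -1 = 6
  Event 7 (adjust +5): 6 + 5 = 11
  Event 8 (sale 1): sell min(1,11)=1. stock: 11 - 1 = 10. total_sold = 31
  Event 9 (sale 20): sell min(20,10)=10. stock: 10 - 10 = 0. total_sold = 41
  Event 10 (return 2): 0 + 2 = 2
Final: stock = 2, total_sold = 41

First zero at event 3.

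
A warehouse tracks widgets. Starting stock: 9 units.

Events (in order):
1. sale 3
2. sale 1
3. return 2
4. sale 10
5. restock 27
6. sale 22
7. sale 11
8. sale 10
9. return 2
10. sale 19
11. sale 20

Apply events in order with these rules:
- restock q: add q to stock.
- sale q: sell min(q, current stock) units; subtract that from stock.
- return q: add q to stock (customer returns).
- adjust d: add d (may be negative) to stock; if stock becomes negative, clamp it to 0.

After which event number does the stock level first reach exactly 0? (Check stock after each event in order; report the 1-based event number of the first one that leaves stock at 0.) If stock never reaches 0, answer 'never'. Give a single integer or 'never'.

Processing events:
Start: stock = 9
  Event 1 (sale 3): sell min(3,9)=3. stock: 9 - 3 = 6. total_sold = 3
  Event 2 (sale 1): sell min(1,6)=1. stock: 6 - 1 = 5. total_sold = 4
  Event 3 (return 2): 5 + 2 = 7
  Event 4 (sale 10): sell min(10,7)=7. stock: 7 - 7 = 0. total_sold = 11
  Event 5 (restock 27): 0 + 27 = 27
  Event 6 (sale 22): sell min(22,27)=22. stock: 27 - 22 = 5. total_sold = 33
  Event 7 (sale 11): sell min(11,5)=5. stock: 5 - 5 = 0. total_sold = 38
  Event 8 (sale 10): sell min(10,0)=0. stock: 0 - 0 = 0. total_sold = 38
  Event 9 (return 2): 0 + 2 = 2
  Event 10 (sale 19): sell min(19,2)=2. stock: 2 - 2 = 0. total_sold = 40
  Event 11 (sale 20): sell min(20,0)=0. stock: 0 - 0 = 0. total_sold = 40
Final: stock = 0, total_sold = 40

First zero at event 4.

Answer: 4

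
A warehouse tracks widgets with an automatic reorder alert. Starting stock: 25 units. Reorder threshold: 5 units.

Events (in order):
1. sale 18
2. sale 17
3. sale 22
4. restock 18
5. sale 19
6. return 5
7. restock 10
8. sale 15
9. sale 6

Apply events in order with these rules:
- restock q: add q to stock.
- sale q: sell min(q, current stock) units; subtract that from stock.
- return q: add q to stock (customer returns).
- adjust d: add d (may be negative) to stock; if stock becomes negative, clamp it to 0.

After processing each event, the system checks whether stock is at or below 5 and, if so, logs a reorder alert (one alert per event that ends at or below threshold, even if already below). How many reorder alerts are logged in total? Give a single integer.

Answer: 6

Derivation:
Processing events:
Start: stock = 25
  Event 1 (sale 18): sell min(18,25)=18. stock: 25 - 18 = 7. total_sold = 18
  Event 2 (sale 17): sell min(17,7)=7. stock: 7 - 7 = 0. total_sold = 25
  Event 3 (sale 22): sell min(22,0)=0. stock: 0 - 0 = 0. total_sold = 25
  Event 4 (restock 18): 0 + 18 = 18
  Event 5 (sale 19): sell min(19,18)=18. stock: 18 - 18 = 0. total_sold = 43
  Event 6 (return 5): 0 + 5 = 5
  Event 7 (restock 10): 5 + 10 = 15
  Event 8 (sale 15): sell min(15,15)=15. stock: 15 - 15 = 0. total_sold = 58
  Event 9 (sale 6): sell min(6,0)=0. stock: 0 - 0 = 0. total_sold = 58
Final: stock = 0, total_sold = 58

Checking against threshold 5:
  After event 1: stock=7 > 5
  After event 2: stock=0 <= 5 -> ALERT
  After event 3: stock=0 <= 5 -> ALERT
  After event 4: stock=18 > 5
  After event 5: stock=0 <= 5 -> ALERT
  After event 6: stock=5 <= 5 -> ALERT
  After event 7: stock=15 > 5
  After event 8: stock=0 <= 5 -> ALERT
  After event 9: stock=0 <= 5 -> ALERT
Alert events: [2, 3, 5, 6, 8, 9]. Count = 6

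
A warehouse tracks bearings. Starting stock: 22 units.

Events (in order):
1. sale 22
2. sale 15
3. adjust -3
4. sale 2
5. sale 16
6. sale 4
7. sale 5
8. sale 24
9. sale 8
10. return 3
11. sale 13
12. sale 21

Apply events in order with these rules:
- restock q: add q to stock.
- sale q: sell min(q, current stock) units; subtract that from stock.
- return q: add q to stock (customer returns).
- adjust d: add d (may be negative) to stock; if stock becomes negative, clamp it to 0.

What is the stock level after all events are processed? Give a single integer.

Answer: 0

Derivation:
Processing events:
Start: stock = 22
  Event 1 (sale 22): sell min(22,22)=22. stock: 22 - 22 = 0. total_sold = 22
  Event 2 (sale 15): sell min(15,0)=0. stock: 0 - 0 = 0. total_sold = 22
  Event 3 (adjust -3): 0 + -3 = 0 (clamped to 0)
  Event 4 (sale 2): sell min(2,0)=0. stock: 0 - 0 = 0. total_sold = 22
  Event 5 (sale 16): sell min(16,0)=0. stock: 0 - 0 = 0. total_sold = 22
  Event 6 (sale 4): sell min(4,0)=0. stock: 0 - 0 = 0. total_sold = 22
  Event 7 (sale 5): sell min(5,0)=0. stock: 0 - 0 = 0. total_sold = 22
  Event 8 (sale 24): sell min(24,0)=0. stock: 0 - 0 = 0. total_sold = 22
  Event 9 (sale 8): sell min(8,0)=0. stock: 0 - 0 = 0. total_sold = 22
  Event 10 (return 3): 0 + 3 = 3
  Event 11 (sale 13): sell min(13,3)=3. stock: 3 - 3 = 0. total_sold = 25
  Event 12 (sale 21): sell min(21,0)=0. stock: 0 - 0 = 0. total_sold = 25
Final: stock = 0, total_sold = 25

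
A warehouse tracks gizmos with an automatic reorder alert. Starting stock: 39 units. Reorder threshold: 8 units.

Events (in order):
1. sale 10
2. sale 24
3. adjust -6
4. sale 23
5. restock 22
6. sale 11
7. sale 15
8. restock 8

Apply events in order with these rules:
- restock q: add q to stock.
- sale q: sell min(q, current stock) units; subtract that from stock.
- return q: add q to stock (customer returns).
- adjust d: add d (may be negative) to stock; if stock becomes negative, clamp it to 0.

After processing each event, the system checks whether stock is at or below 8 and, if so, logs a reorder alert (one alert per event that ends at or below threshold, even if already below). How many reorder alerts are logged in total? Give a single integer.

Answer: 5

Derivation:
Processing events:
Start: stock = 39
  Event 1 (sale 10): sell min(10,39)=10. stock: 39 - 10 = 29. total_sold = 10
  Event 2 (sale 24): sell min(24,29)=24. stock: 29 - 24 = 5. total_sold = 34
  Event 3 (adjust -6): 5 + -6 = 0 (clamped to 0)
  Event 4 (sale 23): sell min(23,0)=0. stock: 0 - 0 = 0. total_sold = 34
  Event 5 (restock 22): 0 + 22 = 22
  Event 6 (sale 11): sell min(11,22)=11. stock: 22 - 11 = 11. total_sold = 45
  Event 7 (sale 15): sell min(15,11)=11. stock: 11 - 11 = 0. total_sold = 56
  Event 8 (restock 8): 0 + 8 = 8
Final: stock = 8, total_sold = 56

Checking against threshold 8:
  After event 1: stock=29 > 8
  After event 2: stock=5 <= 8 -> ALERT
  After event 3: stock=0 <= 8 -> ALERT
  After event 4: stock=0 <= 8 -> ALERT
  After event 5: stock=22 > 8
  After event 6: stock=11 > 8
  After event 7: stock=0 <= 8 -> ALERT
  After event 8: stock=8 <= 8 -> ALERT
Alert events: [2, 3, 4, 7, 8]. Count = 5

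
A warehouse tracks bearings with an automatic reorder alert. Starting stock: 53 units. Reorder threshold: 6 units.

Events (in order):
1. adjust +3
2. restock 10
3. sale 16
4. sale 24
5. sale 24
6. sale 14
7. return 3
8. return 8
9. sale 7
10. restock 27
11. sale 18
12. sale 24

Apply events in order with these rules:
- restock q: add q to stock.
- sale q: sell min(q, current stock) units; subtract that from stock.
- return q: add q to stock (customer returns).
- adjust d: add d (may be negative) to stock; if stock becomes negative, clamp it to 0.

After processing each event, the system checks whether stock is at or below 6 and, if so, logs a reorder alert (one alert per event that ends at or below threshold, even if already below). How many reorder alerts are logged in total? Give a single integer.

Processing events:
Start: stock = 53
  Event 1 (adjust +3): 53 + 3 = 56
  Event 2 (restock 10): 56 + 10 = 66
  Event 3 (sale 16): sell min(16,66)=16. stock: 66 - 16 = 50. total_sold = 16
  Event 4 (sale 24): sell min(24,50)=24. stock: 50 - 24 = 26. total_sold = 40
  Event 5 (sale 24): sell min(24,26)=24. stock: 26 - 24 = 2. total_sold = 64
  Event 6 (sale 14): sell min(14,2)=2. stock: 2 - 2 = 0. total_sold = 66
  Event 7 (return 3): 0 + 3 = 3
  Event 8 (return 8): 3 + 8 = 11
  Event 9 (sale 7): sell min(7,11)=7. stock: 11 - 7 = 4. total_sold = 73
  Event 10 (restock 27): 4 + 27 = 31
  Event 11 (sale 18): sell min(18,31)=18. stock: 31 - 18 = 13. total_sold = 91
  Event 12 (sale 24): sell min(24,13)=13. stock: 13 - 13 = 0. total_sold = 104
Final: stock = 0, total_sold = 104

Checking against threshold 6:
  After event 1: stock=56 > 6
  After event 2: stock=66 > 6
  After event 3: stock=50 > 6
  After event 4: stock=26 > 6
  After event 5: stock=2 <= 6 -> ALERT
  After event 6: stock=0 <= 6 -> ALERT
  After event 7: stock=3 <= 6 -> ALERT
  After event 8: stock=11 > 6
  After event 9: stock=4 <= 6 -> ALERT
  After event 10: stock=31 > 6
  After event 11: stock=13 > 6
  After event 12: stock=0 <= 6 -> ALERT
Alert events: [5, 6, 7, 9, 12]. Count = 5

Answer: 5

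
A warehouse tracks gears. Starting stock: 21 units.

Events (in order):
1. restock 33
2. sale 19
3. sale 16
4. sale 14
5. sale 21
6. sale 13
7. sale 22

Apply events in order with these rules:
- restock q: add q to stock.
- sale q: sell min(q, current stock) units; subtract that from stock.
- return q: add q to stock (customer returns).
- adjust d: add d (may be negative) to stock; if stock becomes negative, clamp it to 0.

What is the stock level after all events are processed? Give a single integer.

Answer: 0

Derivation:
Processing events:
Start: stock = 21
  Event 1 (restock 33): 21 + 33 = 54
  Event 2 (sale 19): sell min(19,54)=19. stock: 54 - 19 = 35. total_sold = 19
  Event 3 (sale 16): sell min(16,35)=16. stock: 35 - 16 = 19. total_sold = 35
  Event 4 (sale 14): sell min(14,19)=14. stock: 19 - 14 = 5. total_sold = 49
  Event 5 (sale 21): sell min(21,5)=5. stock: 5 - 5 = 0. total_sold = 54
  Event 6 (sale 13): sell min(13,0)=0. stock: 0 - 0 = 0. total_sold = 54
  Event 7 (sale 22): sell min(22,0)=0. stock: 0 - 0 = 0. total_sold = 54
Final: stock = 0, total_sold = 54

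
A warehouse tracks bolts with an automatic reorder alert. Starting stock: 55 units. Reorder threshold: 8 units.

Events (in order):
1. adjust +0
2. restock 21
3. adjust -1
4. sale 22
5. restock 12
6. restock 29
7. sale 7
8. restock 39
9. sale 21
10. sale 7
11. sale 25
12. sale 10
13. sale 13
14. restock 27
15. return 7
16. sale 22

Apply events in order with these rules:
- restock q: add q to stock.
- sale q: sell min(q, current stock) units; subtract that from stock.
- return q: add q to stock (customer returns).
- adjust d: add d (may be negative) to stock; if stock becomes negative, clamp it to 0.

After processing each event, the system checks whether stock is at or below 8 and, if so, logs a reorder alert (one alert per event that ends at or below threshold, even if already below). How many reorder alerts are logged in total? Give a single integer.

Answer: 0

Derivation:
Processing events:
Start: stock = 55
  Event 1 (adjust +0): 55 + 0 = 55
  Event 2 (restock 21): 55 + 21 = 76
  Event 3 (adjust -1): 76 + -1 = 75
  Event 4 (sale 22): sell min(22,75)=22. stock: 75 - 22 = 53. total_sold = 22
  Event 5 (restock 12): 53 + 12 = 65
  Event 6 (restock 29): 65 + 29 = 94
  Event 7 (sale 7): sell min(7,94)=7. stock: 94 - 7 = 87. total_sold = 29
  Event 8 (restock 39): 87 + 39 = 126
  Event 9 (sale 21): sell min(21,126)=21. stock: 126 - 21 = 105. total_sold = 50
  Event 10 (sale 7): sell min(7,105)=7. stock: 105 - 7 = 98. total_sold = 57
  Event 11 (sale 25): sell min(25,98)=25. stock: 98 - 25 = 73. total_sold = 82
  Event 12 (sale 10): sell min(10,73)=10. stock: 73 - 10 = 63. total_sold = 92
  Event 13 (sale 13): sell min(13,63)=13. stock: 63 - 13 = 50. total_sold = 105
  Event 14 (restock 27): 50 + 27 = 77
  Event 15 (return 7): 77 + 7 = 84
  Event 16 (sale 22): sell min(22,84)=22. stock: 84 - 22 = 62. total_sold = 127
Final: stock = 62, total_sold = 127

Checking against threshold 8:
  After event 1: stock=55 > 8
  After event 2: stock=76 > 8
  After event 3: stock=75 > 8
  After event 4: stock=53 > 8
  After event 5: stock=65 > 8
  After event 6: stock=94 > 8
  After event 7: stock=87 > 8
  After event 8: stock=126 > 8
  After event 9: stock=105 > 8
  After event 10: stock=98 > 8
  After event 11: stock=73 > 8
  After event 12: stock=63 > 8
  After event 13: stock=50 > 8
  After event 14: stock=77 > 8
  After event 15: stock=84 > 8
  After event 16: stock=62 > 8
Alert events: []. Count = 0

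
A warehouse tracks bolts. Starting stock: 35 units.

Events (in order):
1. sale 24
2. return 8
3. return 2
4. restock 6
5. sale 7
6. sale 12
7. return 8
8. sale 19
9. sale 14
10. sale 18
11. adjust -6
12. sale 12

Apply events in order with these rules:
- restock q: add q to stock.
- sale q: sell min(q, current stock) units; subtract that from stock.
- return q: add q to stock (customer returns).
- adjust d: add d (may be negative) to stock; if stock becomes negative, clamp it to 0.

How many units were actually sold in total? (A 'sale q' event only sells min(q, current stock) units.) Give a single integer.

Answer: 59

Derivation:
Processing events:
Start: stock = 35
  Event 1 (sale 24): sell min(24,35)=24. stock: 35 - 24 = 11. total_sold = 24
  Event 2 (return 8): 11 + 8 = 19
  Event 3 (return 2): 19 + 2 = 21
  Event 4 (restock 6): 21 + 6 = 27
  Event 5 (sale 7): sell min(7,27)=7. stock: 27 - 7 = 20. total_sold = 31
  Event 6 (sale 12): sell min(12,20)=12. stock: 20 - 12 = 8. total_sold = 43
  Event 7 (return 8): 8 + 8 = 16
  Event 8 (sale 19): sell min(19,16)=16. stock: 16 - 16 = 0. total_sold = 59
  Event 9 (sale 14): sell min(14,0)=0. stock: 0 - 0 = 0. total_sold = 59
  Event 10 (sale 18): sell min(18,0)=0. stock: 0 - 0 = 0. total_sold = 59
  Event 11 (adjust -6): 0 + -6 = 0 (clamped to 0)
  Event 12 (sale 12): sell min(12,0)=0. stock: 0 - 0 = 0. total_sold = 59
Final: stock = 0, total_sold = 59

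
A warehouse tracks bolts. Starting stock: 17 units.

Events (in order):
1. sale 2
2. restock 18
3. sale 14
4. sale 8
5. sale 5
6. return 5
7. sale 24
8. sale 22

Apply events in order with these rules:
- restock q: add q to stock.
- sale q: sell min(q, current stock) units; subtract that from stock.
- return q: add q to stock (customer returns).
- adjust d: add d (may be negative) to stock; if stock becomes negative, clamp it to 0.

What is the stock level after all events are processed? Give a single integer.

Processing events:
Start: stock = 17
  Event 1 (sale 2): sell min(2,17)=2. stock: 17 - 2 = 15. total_sold = 2
  Event 2 (restock 18): 15 + 18 = 33
  Event 3 (sale 14): sell min(14,33)=14. stock: 33 - 14 = 19. total_sold = 16
  Event 4 (sale 8): sell min(8,19)=8. stock: 19 - 8 = 11. total_sold = 24
  Event 5 (sale 5): sell min(5,11)=5. stock: 11 - 5 = 6. total_sold = 29
  Event 6 (return 5): 6 + 5 = 11
  Event 7 (sale 24): sell min(24,11)=11. stock: 11 - 11 = 0. total_sold = 40
  Event 8 (sale 22): sell min(22,0)=0. stock: 0 - 0 = 0. total_sold = 40
Final: stock = 0, total_sold = 40

Answer: 0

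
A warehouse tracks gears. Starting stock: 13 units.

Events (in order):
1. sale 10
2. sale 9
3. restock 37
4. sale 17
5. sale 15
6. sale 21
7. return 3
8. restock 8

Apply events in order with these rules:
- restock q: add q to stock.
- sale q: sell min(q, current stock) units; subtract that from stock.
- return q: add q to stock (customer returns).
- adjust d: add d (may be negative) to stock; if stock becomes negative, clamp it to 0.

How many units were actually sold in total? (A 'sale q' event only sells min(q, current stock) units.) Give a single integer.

Answer: 50

Derivation:
Processing events:
Start: stock = 13
  Event 1 (sale 10): sell min(10,13)=10. stock: 13 - 10 = 3. total_sold = 10
  Event 2 (sale 9): sell min(9,3)=3. stock: 3 - 3 = 0. total_sold = 13
  Event 3 (restock 37): 0 + 37 = 37
  Event 4 (sale 17): sell min(17,37)=17. stock: 37 - 17 = 20. total_sold = 30
  Event 5 (sale 15): sell min(15,20)=15. stock: 20 - 15 = 5. total_sold = 45
  Event 6 (sale 21): sell min(21,5)=5. stock: 5 - 5 = 0. total_sold = 50
  Event 7 (return 3): 0 + 3 = 3
  Event 8 (restock 8): 3 + 8 = 11
Final: stock = 11, total_sold = 50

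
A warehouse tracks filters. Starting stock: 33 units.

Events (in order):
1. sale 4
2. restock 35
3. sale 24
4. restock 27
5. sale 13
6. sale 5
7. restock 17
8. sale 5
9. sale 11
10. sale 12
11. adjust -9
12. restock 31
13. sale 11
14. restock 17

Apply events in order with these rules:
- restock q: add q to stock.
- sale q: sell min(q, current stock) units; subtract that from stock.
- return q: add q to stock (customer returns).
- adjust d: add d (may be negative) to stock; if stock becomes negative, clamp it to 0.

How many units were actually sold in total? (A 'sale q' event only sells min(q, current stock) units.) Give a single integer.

Answer: 85

Derivation:
Processing events:
Start: stock = 33
  Event 1 (sale 4): sell min(4,33)=4. stock: 33 - 4 = 29. total_sold = 4
  Event 2 (restock 35): 29 + 35 = 64
  Event 3 (sale 24): sell min(24,64)=24. stock: 64 - 24 = 40. total_sold = 28
  Event 4 (restock 27): 40 + 27 = 67
  Event 5 (sale 13): sell min(13,67)=13. stock: 67 - 13 = 54. total_sold = 41
  Event 6 (sale 5): sell min(5,54)=5. stock: 54 - 5 = 49. total_sold = 46
  Event 7 (restock 17): 49 + 17 = 66
  Event 8 (sale 5): sell min(5,66)=5. stock: 66 - 5 = 61. total_sold = 51
  Event 9 (sale 11): sell min(11,61)=11. stock: 61 - 11 = 50. total_sold = 62
  Event 10 (sale 12): sell min(12,50)=12. stock: 50 - 12 = 38. total_sold = 74
  Event 11 (adjust -9): 38 + -9 = 29
  Event 12 (restock 31): 29 + 31 = 60
  Event 13 (sale 11): sell min(11,60)=11. stock: 60 - 11 = 49. total_sold = 85
  Event 14 (restock 17): 49 + 17 = 66
Final: stock = 66, total_sold = 85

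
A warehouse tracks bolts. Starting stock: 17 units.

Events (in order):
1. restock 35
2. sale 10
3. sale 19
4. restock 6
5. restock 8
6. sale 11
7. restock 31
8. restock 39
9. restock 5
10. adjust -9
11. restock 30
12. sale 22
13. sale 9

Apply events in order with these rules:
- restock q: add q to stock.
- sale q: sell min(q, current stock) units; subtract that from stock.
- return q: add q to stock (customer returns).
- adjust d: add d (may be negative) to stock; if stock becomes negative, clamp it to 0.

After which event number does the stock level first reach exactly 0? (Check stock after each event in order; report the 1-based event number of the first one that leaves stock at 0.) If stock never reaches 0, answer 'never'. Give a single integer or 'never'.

Processing events:
Start: stock = 17
  Event 1 (restock 35): 17 + 35 = 52
  Event 2 (sale 10): sell min(10,52)=10. stock: 52 - 10 = 42. total_sold = 10
  Event 3 (sale 19): sell min(19,42)=19. stock: 42 - 19 = 23. total_sold = 29
  Event 4 (restock 6): 23 + 6 = 29
  Event 5 (restock 8): 29 + 8 = 37
  Event 6 (sale 11): sell min(11,37)=11. stock: 37 - 11 = 26. total_sold = 40
  Event 7 (restock 31): 26 + 31 = 57
  Event 8 (restock 39): 57 + 39 = 96
  Event 9 (restock 5): 96 + 5 = 101
  Event 10 (adjust -9): 101 + -9 = 92
  Event 11 (restock 30): 92 + 30 = 122
  Event 12 (sale 22): sell min(22,122)=22. stock: 122 - 22 = 100. total_sold = 62
  Event 13 (sale 9): sell min(9,100)=9. stock: 100 - 9 = 91. total_sold = 71
Final: stock = 91, total_sold = 71

Stock never reaches 0.

Answer: never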